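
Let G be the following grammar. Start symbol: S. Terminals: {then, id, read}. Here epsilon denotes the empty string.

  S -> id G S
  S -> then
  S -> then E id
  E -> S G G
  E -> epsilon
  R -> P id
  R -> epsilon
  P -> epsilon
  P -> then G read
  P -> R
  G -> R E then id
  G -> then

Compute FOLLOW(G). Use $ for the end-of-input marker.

{id, read, then}

FIRST(S): from S->id G S we get {id}; from S->then we get {then}; from S->then E id we get {then}. So FIRST(S) = {id, then}.
FIRST(E): from E->S G G we get {id, then}; from E->epsilon we get {epsilon}. So FIRST(E) = {epsilon, id, then}.
FIRST(R): from R->P id we get {id, then}; from R->epsilon we get {epsilon}. So FIRST(R) = {epsilon, id, then}.
FIRST(P): from P->epsilon we get {epsilon}; from P->then G read we get {then}; from P->R we get {epsilon, id, then}. So FIRST(P) = {epsilon, id, then}.
FIRST(G): from G->R E then id we get {id, then}; from G->then we get {then}. So FIRST(G) = {id, then}.
FOLLOW(S) includes $ since S is the start symbol.
FOLLOW(S): in S->id G S, the suffix after S is empty (adds nothing new); in E->S G G, S is followed by G G with FIRST {id, then}. Thus FOLLOW(S) = {$, id, then}.
FOLLOW(E): in S->then E id, E is followed by id with FIRST {id}; in G->R E then id, E is followed by then id with FIRST {then}. Thus FOLLOW(E) = {id, then}.
FOLLOW(P): in R->P id, P is followed by id with FIRST {id}. Thus FOLLOW(P) = {id}.
FOLLOW(R): in P->R, the suffix after R is empty, so FOLLOW(R) ⊇ FOLLOW(P) = {id}; in G->R E then id, R is followed by E then id with FIRST {id, then}. Thus FOLLOW(R) = {id, then}.
FOLLOW(G): in S->id G S, G is followed by S with FIRST {id, then}; in E->S G G (occurrence 1), G is followed by G with FIRST {id, then}; in E->S G G (occurrence 2), the suffix after G is empty, so FOLLOW(G) ⊇ FOLLOW(E) = {id, then}; in P->then G read, G is followed by read with FIRST {read}. Thus FOLLOW(G) = {id, read, then}.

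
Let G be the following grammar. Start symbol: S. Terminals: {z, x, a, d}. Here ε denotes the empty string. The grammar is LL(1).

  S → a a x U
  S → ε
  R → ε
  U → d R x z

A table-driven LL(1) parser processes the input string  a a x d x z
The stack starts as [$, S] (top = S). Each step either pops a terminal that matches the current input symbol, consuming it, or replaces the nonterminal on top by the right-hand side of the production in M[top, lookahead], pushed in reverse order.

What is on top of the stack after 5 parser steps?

d

     Stack      Input          Action
  1  $ S        a a x d x z $  expand S → a a x U
  2  $ U x a a  a a x d x z $  match a
  3  $ U x a    a x d x z $    match a
  4  $ U x      x d x z $      match x
  5  $ U        d x z $        expand U → d R x z
Stack after step 5: $ z x R d (top = d).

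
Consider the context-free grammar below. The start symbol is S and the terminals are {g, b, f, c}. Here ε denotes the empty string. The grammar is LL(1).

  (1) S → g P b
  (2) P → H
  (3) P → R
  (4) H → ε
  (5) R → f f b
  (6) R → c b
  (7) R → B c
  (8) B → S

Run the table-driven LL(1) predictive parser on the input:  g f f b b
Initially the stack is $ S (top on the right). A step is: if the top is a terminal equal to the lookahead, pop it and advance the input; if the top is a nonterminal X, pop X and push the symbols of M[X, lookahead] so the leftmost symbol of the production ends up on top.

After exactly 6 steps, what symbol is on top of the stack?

     Stack      Input        Action
  1  $ S        g f f b b $  expand S → g P b
  2  $ b P g    g f f b b $  match g
  3  $ b P      f f b b $    expand P → R
  4  $ b R      f f b b $    expand R → f f b
  5  $ b b f f  f f b b $    match f
  6  $ b b f    f b b $      match f
Stack after step 6: $ b b (top = b).

b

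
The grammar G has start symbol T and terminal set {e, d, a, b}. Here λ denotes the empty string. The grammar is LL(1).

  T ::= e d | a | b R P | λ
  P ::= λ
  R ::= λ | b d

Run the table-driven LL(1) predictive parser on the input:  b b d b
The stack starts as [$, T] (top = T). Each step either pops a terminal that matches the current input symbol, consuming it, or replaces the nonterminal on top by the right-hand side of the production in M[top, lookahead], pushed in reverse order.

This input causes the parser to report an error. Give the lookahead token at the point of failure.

b

     Stack    Input      Action
  1  $ T      b b d b $  expand T ::= b R P
  2  $ P R b  b b d b $  match b
  3  $ P R    b d b $    expand R ::= b d
  4  $ P d b  b d b $    match b
  5  $ P d    d b $      match d
  6  $ P      b $        error: M[P, b] is empty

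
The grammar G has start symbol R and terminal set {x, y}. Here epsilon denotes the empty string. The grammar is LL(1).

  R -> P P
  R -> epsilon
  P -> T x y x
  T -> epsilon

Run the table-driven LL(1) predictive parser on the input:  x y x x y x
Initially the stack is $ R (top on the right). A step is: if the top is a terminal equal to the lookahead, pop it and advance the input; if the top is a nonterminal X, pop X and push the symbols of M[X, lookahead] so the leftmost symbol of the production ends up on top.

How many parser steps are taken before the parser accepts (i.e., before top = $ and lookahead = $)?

      Stack        Input          Action
   1  $ R          x y x x y x $  expand R -> P P
   2  $ P P        x y x x y x $  expand P -> T x y x
   3  $ P x y x T  x y x x y x $  expand T -> epsilon
   4  $ P x y x    x y x x y x $  match x
   5  $ P x y      y x x y x $    match y
   6  $ P x        x x y x $      match x
   7  $ P          x y x $        expand P -> T x y x
   8  $ x y x T    x y x $        expand T -> epsilon
   9  $ x y x      x y x $        match x
  10  $ x y        y x $          match y
  11  $ x          x $            match x
Accept reached after 11 steps.

11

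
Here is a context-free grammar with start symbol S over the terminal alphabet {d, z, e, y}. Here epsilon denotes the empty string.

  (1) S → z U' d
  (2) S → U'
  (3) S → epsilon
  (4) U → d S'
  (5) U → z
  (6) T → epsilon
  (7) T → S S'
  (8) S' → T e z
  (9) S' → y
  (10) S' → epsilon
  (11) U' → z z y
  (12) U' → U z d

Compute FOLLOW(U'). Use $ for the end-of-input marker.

{$, d, e, y, z}

FIRST(U) = {d, z}
FIRST(U') = {d, z}  (via U z d)
FIRST(S) = {epsilon, d, z}  (via U')
FIRST(T) = {epsilon, d, e, y, z}  (via S S')
FIRST(S') = {epsilon, d, e, y, z}  (via T e z)
FOLLOW(S) includes $ since S is the start symbol.
FOLLOW(U): in U'→U z d, U is followed by z d with FIRST {z}. Thus FOLLOW(U) = {z}.
FOLLOW(T): in S'→T e z, T is followed by e z with FIRST {e}. Thus FOLLOW(T) = {e}.
FOLLOW(S): in T→S S', S is followed by S' with FIRST {epsilon, d, e, y, z}; in T→S S', the suffix after S is nullable, so FOLLOW(S) ⊇ FOLLOW(T) = {e}. Thus FOLLOW(S) = {$, d, e, y, z}.
FOLLOW(S'): in U→d S', the suffix after S' is empty, so FOLLOW(S') ⊇ FOLLOW(U) = {z}; in T→S S', the suffix after S' is empty, so FOLLOW(S') ⊇ FOLLOW(T) = {e}. Thus FOLLOW(S') = {e, z}.
FOLLOW(U'): in S→z U' d, U' is followed by d with FIRST {d}; in S→U', the suffix after U' is empty, so FOLLOW(U') ⊇ FOLLOW(S) = {$, d, e, y, z}. Thus FOLLOW(U') = {$, d, e, y, z}.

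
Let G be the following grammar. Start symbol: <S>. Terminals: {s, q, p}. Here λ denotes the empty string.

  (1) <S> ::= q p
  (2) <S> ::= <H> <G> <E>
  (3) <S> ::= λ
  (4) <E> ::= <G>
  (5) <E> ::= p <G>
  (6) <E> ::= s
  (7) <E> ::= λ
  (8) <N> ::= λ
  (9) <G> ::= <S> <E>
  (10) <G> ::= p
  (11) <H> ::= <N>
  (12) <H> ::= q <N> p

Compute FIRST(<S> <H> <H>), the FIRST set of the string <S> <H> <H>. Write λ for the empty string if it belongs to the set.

{λ, p, q, s}

FIRST(<N>) = {λ}
FIRST(<H>) = {λ, q}  (via <N>)
FIRST(<S>) = {λ, p, q, s}  (via <H> <G> <E>)
FIRST(<E>) = {λ, p, q, s}  (via <G>)
FIRST(<G>) = {λ, p, q, s}  (via <S> <E>)
FIRST(<S> <H> <H>): take FIRST of each symbol in turn, carrying on past any symbol whose FIRST contains λ; result {λ, p, q, s}.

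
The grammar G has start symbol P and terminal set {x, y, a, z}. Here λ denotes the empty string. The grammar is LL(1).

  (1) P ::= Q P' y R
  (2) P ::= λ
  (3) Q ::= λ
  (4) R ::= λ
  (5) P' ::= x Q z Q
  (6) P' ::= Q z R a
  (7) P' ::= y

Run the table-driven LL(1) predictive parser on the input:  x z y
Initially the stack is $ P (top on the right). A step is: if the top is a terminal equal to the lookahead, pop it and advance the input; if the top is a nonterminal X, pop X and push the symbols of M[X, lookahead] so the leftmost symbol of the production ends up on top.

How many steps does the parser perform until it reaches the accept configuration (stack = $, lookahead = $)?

step 1: stack=$ P  input=x z y $  — expand P ::= Q P' y R
step 2: stack=$ R y P' Q  input=x z y $  — expand Q ::= λ
step 3: stack=$ R y P'  input=x z y $  — expand P' ::= x Q z Q
step 4: stack=$ R y Q z Q x  input=x z y $  — match x
step 5: stack=$ R y Q z Q  input=z y $  — expand Q ::= λ
step 6: stack=$ R y Q z  input=z y $  — match z
step 7: stack=$ R y Q  input=y $  — expand Q ::= λ
step 8: stack=$ R y  input=y $  — match y
step 9: stack=$ R  input=$  — expand R ::= λ
Accept reached after 9 steps.

9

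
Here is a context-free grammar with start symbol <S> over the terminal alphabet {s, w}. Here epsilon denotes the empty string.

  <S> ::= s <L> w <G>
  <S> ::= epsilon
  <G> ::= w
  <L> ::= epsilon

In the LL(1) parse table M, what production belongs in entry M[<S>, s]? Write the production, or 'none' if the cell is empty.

FIRST(<S>): from <S>::=s <L> w <G> we get {s}; from <S>::=epsilon we get {epsilon}. So FIRST(<S>) = {epsilon, s}.
FIRST(<G>): from <G>::=w we get {w}. So FIRST(<G>) = {w}.
FIRST(<L>): from <L>::=epsilon we get {epsilon}. So FIRST(<L>) = {epsilon}.
FOLLOW(<S>) includes $ since <S> is the start symbol.
FOLLOW(<S>): <S> appears on no right-hand side. Thus FOLLOW(<S>) = {$}.
For <S> ::= s <L> w <G>: FIRST(s <L> w <G>) = {s}, so it goes in M[<S>, t] for t ∈ {s}.
For <S> ::= epsilon: FIRST(epsilon) = {epsilon}, so it goes in M[<S>, t] for t ∈ {}; since epsilon ∈ FIRST, also for every t ∈ FOLLOW(<S>) = {$}.

<S> ::= s <L> w <G>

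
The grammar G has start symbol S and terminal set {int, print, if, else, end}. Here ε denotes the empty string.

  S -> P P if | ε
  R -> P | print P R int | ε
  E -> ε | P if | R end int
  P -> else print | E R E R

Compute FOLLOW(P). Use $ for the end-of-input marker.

{else, end, if, int, print}

FIRST(S): from S->P P if we get {else, end, if, print}; from S->ε we get {ε}. So FIRST(S) = {ε, else, end, if, print}.
FIRST(R): from R->P we get {ε, else, end, if, print}; from R->print P R int we get {print}; from R->ε we get {ε}. So FIRST(R) = {ε, else, end, if, print}.
FIRST(E): from E->ε we get {ε}; from E->P if we get {else, end, if, print}; from E->R end int we get {else, end, if, print}. So FIRST(E) = {ε, else, end, if, print}.
FIRST(P): from P->else print we get {else}; from P->E R E R we get {ε, else, end, if, print}. So FIRST(P) = {ε, else, end, if, print}.
FOLLOW(S) includes $ since S is the start symbol.
FOLLOW(S): S appears on no right-hand side. Thus FOLLOW(S) = {$}.
FOLLOW(R): in R->print P R int, R is followed by int with FIRST {int}; in E->R end int, R is followed by end int with FIRST {end}; in P->E R E R (occurrence 1), R is followed by E R with FIRST {ε, else, end, if, print}; in P->E R E R (occurrence 1), the suffix after R is nullable, so FOLLOW(R) ⊇ FOLLOW(P) = {else, end, if, int, print}; in P->E R E R (occurrence 2), the suffix after R is empty, so FOLLOW(R) ⊇ FOLLOW(P) = {else, end, if, int, print}. Thus FOLLOW(R) = {else, end, if, int, print}.
FOLLOW(P): in S->P P if (occurrence 1), P is followed by P if with FIRST {else, end, if, print}; in S->P P if (occurrence 2), P is followed by if with FIRST {if}; in R->P, the suffix after P is empty, so FOLLOW(P) ⊇ FOLLOW(R) = {else, end, if, int, print}; in R->print P R int, P is followed by R int with FIRST {else, end, if, int, print}; in E->P if, P is followed by if with FIRST {if}. Thus FOLLOW(P) = {else, end, if, int, print}.
FOLLOW(E): in P->E R E R (occurrence 1), E is followed by R E R with FIRST {ε, else, end, if, print}; in P->E R E R (occurrence 1), the suffix after E is nullable, so FOLLOW(E) ⊇ FOLLOW(P) = {else, end, if, int, print}; in P->E R E R (occurrence 2), E is followed by R with FIRST {ε, else, end, if, print}; in P->E R E R (occurrence 2), the suffix after E is nullable, so FOLLOW(E) ⊇ FOLLOW(P) = {else, end, if, int, print}. Thus FOLLOW(E) = {else, end, if, int, print}.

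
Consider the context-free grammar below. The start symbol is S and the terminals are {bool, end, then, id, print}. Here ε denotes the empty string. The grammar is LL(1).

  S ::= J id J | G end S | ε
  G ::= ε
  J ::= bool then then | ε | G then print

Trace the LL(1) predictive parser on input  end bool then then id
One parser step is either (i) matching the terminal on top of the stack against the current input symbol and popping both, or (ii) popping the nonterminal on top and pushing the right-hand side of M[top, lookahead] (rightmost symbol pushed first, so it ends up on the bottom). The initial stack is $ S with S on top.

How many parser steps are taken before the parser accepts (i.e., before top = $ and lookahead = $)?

step 1: stack=$ S  input=end bool then then id $  — expand S ::= G end S
step 2: stack=$ S end G  input=end bool then then id $  — expand G ::= ε
step 3: stack=$ S end  input=end bool then then id $  — match end
step 4: stack=$ S  input=bool then then id $  — expand S ::= J id J
step 5: stack=$ J id J  input=bool then then id $  — expand J ::= bool then then
step 6: stack=$ J id then then bool  input=bool then then id $  — match bool
step 7: stack=$ J id then then  input=then then id $  — match then
step 8: stack=$ J id then  input=then id $  — match then
step 9: stack=$ J id  input=id $  — match id
step 10: stack=$ J  input=$  — expand J ::= ε
Accept reached after 10 steps.

10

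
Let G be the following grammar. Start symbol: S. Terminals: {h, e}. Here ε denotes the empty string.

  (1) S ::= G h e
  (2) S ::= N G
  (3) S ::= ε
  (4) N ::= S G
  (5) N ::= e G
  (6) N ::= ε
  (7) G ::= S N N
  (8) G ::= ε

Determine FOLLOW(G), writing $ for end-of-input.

FIRST(S) = {ε, e, h}  (via G h e, N G)
FIRST(N) = {ε, e, h}  (via S G)
FIRST(G) = {ε, e, h}  (via S N N)
FOLLOW(S) includes $ since S is the start symbol.
FOLLOW(S): in N::=S G, S is followed by G with FIRST {ε, e, h}; in N::=S G, the suffix after S is nullable, so FOLLOW(S) ⊇ FOLLOW(N) = {$, e, h}; in G::=S N N, S is followed by N N with FIRST {ε, e, h}; in G::=S N N, the suffix after S is nullable, so FOLLOW(S) ⊇ FOLLOW(G) = {$, e, h}. Thus FOLLOW(S) = {$, e, h}.
FOLLOW(N): in S::=N G, N is followed by G with FIRST {ε, e, h}; in S::=N G, the suffix after N is nullable, so FOLLOW(N) ⊇ FOLLOW(S) = {$, e, h}; in G::=S N N (occurrence 1), N is followed by N with FIRST {ε, e, h}; in G::=S N N (occurrence 1), the suffix after N is nullable, so FOLLOW(N) ⊇ FOLLOW(G) = {$, e, h}; in G::=S N N (occurrence 2), the suffix after N is empty, so FOLLOW(N) ⊇ FOLLOW(G) = {$, e, h}. Thus FOLLOW(N) = {$, e, h}.
FOLLOW(G): in S::=G h e, G is followed by h e with FIRST {h}; in S::=N G, the suffix after G is empty, so FOLLOW(G) ⊇ FOLLOW(S) = {$, e, h}; in N::=S G, the suffix after G is empty, so FOLLOW(G) ⊇ FOLLOW(N) = {$, e, h}; in N::=e G, the suffix after G is empty, so FOLLOW(G) ⊇ FOLLOW(N) = {$, e, h}. Thus FOLLOW(G) = {$, e, h}.

{$, e, h}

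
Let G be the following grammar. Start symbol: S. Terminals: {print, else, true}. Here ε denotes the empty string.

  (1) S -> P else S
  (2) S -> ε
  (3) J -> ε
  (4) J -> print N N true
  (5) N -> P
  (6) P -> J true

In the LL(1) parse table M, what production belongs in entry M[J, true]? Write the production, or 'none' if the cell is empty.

J -> ε

FIRST(J) = {ε, print}
FIRST(P) = {print, true}  (via J true)
FIRST(S) = {ε, print, true}  (via P else S)
FIRST(N) = {print, true}  (via P)
FOLLOW(S) includes $ since S is the start symbol.
FOLLOW(J): in P->J true, J is followed by true with FIRST {true}. Thus FOLLOW(J) = {true}.
For J -> ε: FIRST(ε) = {ε}, so it goes in M[J, t] for t ∈ {}; since ε ∈ FIRST, also for every t ∈ FOLLOW(J) = {true}.
For J -> print N N true: FIRST(print N N true) = {print}, so it goes in M[J, t] for t ∈ {print}.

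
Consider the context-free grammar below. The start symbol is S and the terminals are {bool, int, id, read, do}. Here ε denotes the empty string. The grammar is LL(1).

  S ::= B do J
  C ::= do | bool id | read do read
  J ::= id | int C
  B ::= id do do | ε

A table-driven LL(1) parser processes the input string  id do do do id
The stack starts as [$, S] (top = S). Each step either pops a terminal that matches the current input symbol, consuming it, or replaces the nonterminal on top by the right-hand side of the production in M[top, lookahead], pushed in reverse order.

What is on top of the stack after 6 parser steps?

step 1: stack=$ S  input=id do do do id $  — expand S ::= B do J
step 2: stack=$ J do B  input=id do do do id $  — expand B ::= id do do
step 3: stack=$ J do do do id  input=id do do do id $  — match id
step 4: stack=$ J do do do  input=do do do id $  — match do
step 5: stack=$ J do do  input=do do id $  — match do
step 6: stack=$ J do  input=do id $  — match do
Stack after step 6: $ J (top = J).

J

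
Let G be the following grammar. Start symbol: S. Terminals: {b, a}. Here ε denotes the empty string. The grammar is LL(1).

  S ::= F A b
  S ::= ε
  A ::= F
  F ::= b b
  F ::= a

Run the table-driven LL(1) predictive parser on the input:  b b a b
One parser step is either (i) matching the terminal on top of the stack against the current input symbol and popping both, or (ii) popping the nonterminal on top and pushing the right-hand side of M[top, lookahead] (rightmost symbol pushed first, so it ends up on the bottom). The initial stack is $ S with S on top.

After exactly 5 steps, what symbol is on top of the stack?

F

     Stack      Input      Action
  1  $ S        b b a b $  expand S ::= F A b
  2  $ b A F    b b a b $  expand F ::= b b
  3  $ b A b b  b b a b $  match b
  4  $ b A b    b a b $    match b
  5  $ b A      a b $      expand A ::= F
Stack after step 5: $ b F (top = F).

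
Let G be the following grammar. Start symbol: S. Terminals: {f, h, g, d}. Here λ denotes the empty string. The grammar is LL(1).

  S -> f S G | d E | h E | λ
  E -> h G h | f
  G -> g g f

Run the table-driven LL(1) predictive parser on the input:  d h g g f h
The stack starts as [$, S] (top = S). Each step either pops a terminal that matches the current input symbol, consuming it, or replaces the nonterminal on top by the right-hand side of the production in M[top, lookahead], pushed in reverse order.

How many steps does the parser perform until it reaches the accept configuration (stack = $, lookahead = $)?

     Stack      Input          Action
  1  $ S        d h g g f h $  expand S -> d E
  2  $ E d      d h g g f h $  match d
  3  $ E        h g g f h $    expand E -> h G h
  4  $ h G h    h g g f h $    match h
  5  $ h G      g g f h $      expand G -> g g f
  6  $ h f g g  g g f h $      match g
  7  $ h f g    g f h $        match g
  8  $ h f      f h $          match f
  9  $ h        h $            match h
Accept reached after 9 steps.

9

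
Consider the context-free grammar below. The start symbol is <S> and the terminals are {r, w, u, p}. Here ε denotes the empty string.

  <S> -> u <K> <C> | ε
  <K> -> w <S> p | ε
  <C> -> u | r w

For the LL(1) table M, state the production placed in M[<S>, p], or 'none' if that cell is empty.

<S> -> ε

FIRST(<S>) = {ε, u}
FIRST(<K>) = {ε, w}
FIRST(<C>) = {r, u}
FOLLOW(<S>) includes $ since <S> is the start symbol.
FOLLOW(<S>): in <K>->w <S> p, <S> is followed by p with FIRST {p}. Thus FOLLOW(<S>) = {$, p}.
For <S> -> u <K> <C>: FIRST(u <K> <C>) = {u}, so it goes in M[<S>, t] for t ∈ {u}.
For <S> -> ε: FIRST(ε) = {ε}, so it goes in M[<S>, t] for t ∈ {}; since ε ∈ FIRST, also for every t ∈ FOLLOW(<S>) = {$, p}.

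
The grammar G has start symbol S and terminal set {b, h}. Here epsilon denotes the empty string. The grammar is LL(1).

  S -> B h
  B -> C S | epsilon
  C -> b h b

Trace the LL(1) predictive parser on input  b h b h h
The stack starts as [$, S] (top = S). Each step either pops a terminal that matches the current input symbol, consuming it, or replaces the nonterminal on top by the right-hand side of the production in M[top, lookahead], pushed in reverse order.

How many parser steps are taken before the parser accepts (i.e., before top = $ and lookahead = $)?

10

step 1: stack=$ S  input=b h b h h $  — expand S -> B h
step 2: stack=$ h B  input=b h b h h $  — expand B -> C S
step 3: stack=$ h S C  input=b h b h h $  — expand C -> b h b
step 4: stack=$ h S b h b  input=b h b h h $  — match b
step 5: stack=$ h S b h  input=h b h h $  — match h
step 6: stack=$ h S b  input=b h h $  — match b
step 7: stack=$ h S  input=h h $  — expand S -> B h
step 8: stack=$ h h B  input=h h $  — expand B -> epsilon
step 9: stack=$ h h  input=h h $  — match h
step 10: stack=$ h  input=h $  — match h
Accept reached after 10 steps.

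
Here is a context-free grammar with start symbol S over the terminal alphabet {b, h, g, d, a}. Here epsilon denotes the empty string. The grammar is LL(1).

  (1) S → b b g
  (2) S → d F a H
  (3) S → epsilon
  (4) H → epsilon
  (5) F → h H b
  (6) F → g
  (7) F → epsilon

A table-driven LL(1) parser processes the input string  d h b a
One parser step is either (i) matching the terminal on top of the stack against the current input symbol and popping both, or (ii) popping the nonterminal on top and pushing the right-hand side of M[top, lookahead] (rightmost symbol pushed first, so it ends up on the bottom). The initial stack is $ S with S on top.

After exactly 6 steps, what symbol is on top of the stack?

step 1: stack=$ S  input=d h b a $  — expand S → d F a H
step 2: stack=$ H a F d  input=d h b a $  — match d
step 3: stack=$ H a F  input=h b a $  — expand F → h H b
step 4: stack=$ H a b H h  input=h b a $  — match h
step 5: stack=$ H a b H  input=b a $  — expand H → epsilon
step 6: stack=$ H a b  input=b a $  — match b
Stack after step 6: $ H a (top = a).

a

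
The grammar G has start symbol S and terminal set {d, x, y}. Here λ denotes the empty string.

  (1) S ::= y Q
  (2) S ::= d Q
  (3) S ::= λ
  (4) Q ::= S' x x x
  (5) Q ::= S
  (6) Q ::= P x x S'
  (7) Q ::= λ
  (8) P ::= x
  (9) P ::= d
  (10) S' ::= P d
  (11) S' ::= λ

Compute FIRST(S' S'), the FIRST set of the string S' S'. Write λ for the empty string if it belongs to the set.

FIRST(S): from S::=y Q we get {y}; from S::=d Q we get {d}; from S::=λ we get {λ}. So FIRST(S) = {λ, d, y}.
FIRST(P): from P::=x we get {x}; from P::=d we get {d}. So FIRST(P) = {d, x}.
FIRST(S'): from S'::=P d we get {d, x}; from S'::=λ we get {λ}. So FIRST(S') = {λ, d, x}.
FIRST(Q): from Q::=S' x x x we get {d, x}; from Q::=S we get {λ, d, y}; from Q::=P x x S' we get {d, x}; from Q::=λ we get {λ}. So FIRST(Q) = {λ, d, x, y}.
FIRST(S' S'): take FIRST of each symbol in turn, carrying on past any symbol whose FIRST contains λ; result {λ, d, x}.

{λ, d, x}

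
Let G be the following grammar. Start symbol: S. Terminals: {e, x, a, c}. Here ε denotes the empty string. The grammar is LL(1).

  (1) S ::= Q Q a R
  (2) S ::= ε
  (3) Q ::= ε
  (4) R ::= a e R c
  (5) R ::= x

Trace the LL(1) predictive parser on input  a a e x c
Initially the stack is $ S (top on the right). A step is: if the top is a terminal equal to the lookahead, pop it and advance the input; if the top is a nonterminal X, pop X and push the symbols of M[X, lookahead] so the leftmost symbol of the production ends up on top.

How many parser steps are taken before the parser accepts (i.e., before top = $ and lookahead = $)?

10

step 1: stack=$ S  input=a a e x c $  — expand S ::= Q Q a R
step 2: stack=$ R a Q Q  input=a a e x c $  — expand Q ::= ε
step 3: stack=$ R a Q  input=a a e x c $  — expand Q ::= ε
step 4: stack=$ R a  input=a a e x c $  — match a
step 5: stack=$ R  input=a e x c $  — expand R ::= a e R c
step 6: stack=$ c R e a  input=a e x c $  — match a
step 7: stack=$ c R e  input=e x c $  — match e
step 8: stack=$ c R  input=x c $  — expand R ::= x
step 9: stack=$ c x  input=x c $  — match x
step 10: stack=$ c  input=c $  — match c
Accept reached after 10 steps.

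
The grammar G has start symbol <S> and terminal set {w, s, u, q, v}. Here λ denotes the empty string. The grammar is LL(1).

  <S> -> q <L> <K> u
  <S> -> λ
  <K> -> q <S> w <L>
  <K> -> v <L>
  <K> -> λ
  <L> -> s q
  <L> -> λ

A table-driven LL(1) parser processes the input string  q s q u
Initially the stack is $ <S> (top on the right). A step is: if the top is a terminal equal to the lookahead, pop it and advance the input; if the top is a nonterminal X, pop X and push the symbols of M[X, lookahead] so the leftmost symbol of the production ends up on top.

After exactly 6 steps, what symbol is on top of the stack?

u

step 1: stack=$ <S>  input=q s q u $  — expand <S> -> q <L> <K> u
step 2: stack=$ u <K> <L> q  input=q s q u $  — match q
step 3: stack=$ u <K> <L>  input=s q u $  — expand <L> -> s q
step 4: stack=$ u <K> q s  input=s q u $  — match s
step 5: stack=$ u <K> q  input=q u $  — match q
step 6: stack=$ u <K>  input=u $  — expand <K> -> λ
Stack after step 6: $ u (top = u).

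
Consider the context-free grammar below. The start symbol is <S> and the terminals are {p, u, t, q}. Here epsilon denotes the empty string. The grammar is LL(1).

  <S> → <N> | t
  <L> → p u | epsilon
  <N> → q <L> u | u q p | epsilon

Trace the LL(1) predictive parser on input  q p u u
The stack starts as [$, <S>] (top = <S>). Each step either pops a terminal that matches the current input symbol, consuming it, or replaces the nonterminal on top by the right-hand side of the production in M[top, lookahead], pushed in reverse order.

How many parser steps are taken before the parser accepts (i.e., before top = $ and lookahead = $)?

7

step 1: stack=$ <S>  input=q p u u $  — expand <S> → <N>
step 2: stack=$ <N>  input=q p u u $  — expand <N> → q <L> u
step 3: stack=$ u <L> q  input=q p u u $  — match q
step 4: stack=$ u <L>  input=p u u $  — expand <L> → p u
step 5: stack=$ u u p  input=p u u $  — match p
step 6: stack=$ u u  input=u u $  — match u
step 7: stack=$ u  input=u $  — match u
Accept reached after 7 steps.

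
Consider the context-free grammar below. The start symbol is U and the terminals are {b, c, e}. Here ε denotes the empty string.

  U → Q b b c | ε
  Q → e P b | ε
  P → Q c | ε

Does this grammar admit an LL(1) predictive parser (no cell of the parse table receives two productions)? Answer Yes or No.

FIRST(U) = {ε, b, e}
FIRST(Q) = {ε, e}
FIRST(P) = {ε, c, e}
FOLLOW(U) = {$}
FOLLOW(Q) = {b, c}
FOLLOW(P) = {b}
Each cell of M receives at most one production.

Yes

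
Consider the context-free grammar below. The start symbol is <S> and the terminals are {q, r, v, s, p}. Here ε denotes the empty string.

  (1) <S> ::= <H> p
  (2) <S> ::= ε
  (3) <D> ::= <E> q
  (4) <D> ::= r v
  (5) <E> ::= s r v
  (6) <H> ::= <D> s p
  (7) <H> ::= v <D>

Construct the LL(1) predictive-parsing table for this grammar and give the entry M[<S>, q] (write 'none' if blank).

FIRST(<E>): from <E>::=s r v we get {s}. So FIRST(<E>) = {s}.
FIRST(<D>): from <D>::=<E> q we get {s}; from <D>::=r v we get {r}. So FIRST(<D>) = {r, s}.
FIRST(<H>): from <H>::=<D> s p we get {r, s}; from <H>::=v <D> we get {v}. So FIRST(<H>) = {r, s, v}.
FIRST(<S>): from <S>::=<H> p we get {r, s, v}; from <S>::=ε we get {ε}. So FIRST(<S>) = {ε, r, s, v}.
FOLLOW(<S>) includes $ since <S> is the start symbol.
FOLLOW(<S>): <S> appears on no right-hand side. Thus FOLLOW(<S>) = {$}.
For <S> ::= <H> p: FIRST(<H> p) = {r, s, v}, so it goes in M[<S>, t] for t ∈ {r, s, v}.
For <S> ::= ε: FIRST(ε) = {ε}, so it goes in M[<S>, t] for t ∈ {}; since ε ∈ FIRST, also for every t ∈ FOLLOW(<S>) = {$}.
None of these place a production in M[<S>, q].

none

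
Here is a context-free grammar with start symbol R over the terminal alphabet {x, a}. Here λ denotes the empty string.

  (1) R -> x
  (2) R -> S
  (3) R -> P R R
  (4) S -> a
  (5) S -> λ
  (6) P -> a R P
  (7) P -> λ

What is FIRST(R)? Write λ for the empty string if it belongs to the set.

FIRST(S): from S->a we get {a}; from S->λ we get {λ}. So FIRST(S) = {λ, a}.
FIRST(P): from P->a R P we get {a}; from P->λ we get {λ}. So FIRST(P) = {λ, a}.
FIRST(R): from R->x we get {x}; from R->S we get {λ, a}; from R->P R R we get {λ, a, x}. So FIRST(R) = {λ, a, x}.

{λ, a, x}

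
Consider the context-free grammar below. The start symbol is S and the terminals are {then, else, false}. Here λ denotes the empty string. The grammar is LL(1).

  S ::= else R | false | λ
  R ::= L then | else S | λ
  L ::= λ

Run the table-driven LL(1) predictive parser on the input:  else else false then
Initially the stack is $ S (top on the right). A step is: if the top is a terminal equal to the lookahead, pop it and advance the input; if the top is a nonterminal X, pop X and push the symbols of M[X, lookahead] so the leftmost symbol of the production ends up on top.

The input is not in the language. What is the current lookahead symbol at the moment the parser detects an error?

     Stack     Input                   Action
  1  $ S       else else false then $  expand S ::= else R
  2  $ R else  else else false then $  match else
  3  $ R       else false then $       expand R ::= else S
  4  $ S else  else false then $       match else
  5  $ S       false then $            expand S ::= false
  6  $ false   false then $            match false
  7  $         then $                  error: stack empty but input remains

then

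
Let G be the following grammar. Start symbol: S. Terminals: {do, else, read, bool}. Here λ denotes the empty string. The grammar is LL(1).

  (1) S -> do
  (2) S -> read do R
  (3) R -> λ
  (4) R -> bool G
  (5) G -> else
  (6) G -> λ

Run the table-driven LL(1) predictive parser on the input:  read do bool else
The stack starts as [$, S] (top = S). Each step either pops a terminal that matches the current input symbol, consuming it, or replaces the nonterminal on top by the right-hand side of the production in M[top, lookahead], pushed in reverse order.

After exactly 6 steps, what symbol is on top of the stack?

else

     Stack        Input                Action
  1  $ S          read do bool else $  expand S -> read do R
  2  $ R do read  read do bool else $  match read
  3  $ R do       do bool else $       match do
  4  $ R          bool else $          expand R -> bool G
  5  $ G bool     bool else $          match bool
  6  $ G          else $               expand G -> else
Stack after step 6: $ else (top = else).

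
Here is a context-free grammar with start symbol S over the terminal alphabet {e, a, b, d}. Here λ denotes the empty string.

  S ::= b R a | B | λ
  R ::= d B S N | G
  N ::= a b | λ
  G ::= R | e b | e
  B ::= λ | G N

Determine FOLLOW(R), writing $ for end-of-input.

FIRST(N) = {λ, a}
FIRST(S) = {λ, b, d, e}  (via B)
FIRST(R) = {d, e}  (via G)
FIRST(G) = {d, e}  (via R)
FIRST(B) = {λ, d, e}  (via G N)
FOLLOW(S) includes $ since S is the start symbol.
FOLLOW(S): in R::=d B S N, S is followed by N with FIRST {λ, a}; in R::=d B S N, the suffix after S is nullable, so FOLLOW(S) ⊇ FOLLOW(R) = {$, a, b, d, e}. Thus FOLLOW(S) = {$, a, b, d, e}.
FOLLOW(R): in S::=b R a, R is followed by a with FIRST {a}; in G::=R, the suffix after R is empty, so FOLLOW(R) ⊇ FOLLOW(G) = {$, a, b, d, e}. Thus FOLLOW(R) = {$, a, b, d, e}.
FOLLOW(B): in S::=B, the suffix after B is empty, so FOLLOW(B) ⊇ FOLLOW(S) = {$, a, b, d, e}; in R::=d B S N, B is followed by S N with FIRST {λ, a, b, d, e}; in R::=d B S N, the suffix after B is nullable, so FOLLOW(B) ⊇ FOLLOW(R) = {$, a, b, d, e}. Thus FOLLOW(B) = {$, a, b, d, e}.
FOLLOW(N): in R::=d B S N, the suffix after N is empty, so FOLLOW(N) ⊇ FOLLOW(R) = {$, a, b, d, e}; in B::=G N, the suffix after N is empty, so FOLLOW(N) ⊇ FOLLOW(B) = {$, a, b, d, e}. Thus FOLLOW(N) = {$, a, b, d, e}.
FOLLOW(G): in R::=G, the suffix after G is empty, so FOLLOW(G) ⊇ FOLLOW(R) = {$, a, b, d, e}; in B::=G N, G is followed by N with FIRST {λ, a}; in B::=G N, the suffix after G is nullable, so FOLLOW(G) ⊇ FOLLOW(B) = {$, a, b, d, e}. Thus FOLLOW(G) = {$, a, b, d, e}.

{$, a, b, d, e}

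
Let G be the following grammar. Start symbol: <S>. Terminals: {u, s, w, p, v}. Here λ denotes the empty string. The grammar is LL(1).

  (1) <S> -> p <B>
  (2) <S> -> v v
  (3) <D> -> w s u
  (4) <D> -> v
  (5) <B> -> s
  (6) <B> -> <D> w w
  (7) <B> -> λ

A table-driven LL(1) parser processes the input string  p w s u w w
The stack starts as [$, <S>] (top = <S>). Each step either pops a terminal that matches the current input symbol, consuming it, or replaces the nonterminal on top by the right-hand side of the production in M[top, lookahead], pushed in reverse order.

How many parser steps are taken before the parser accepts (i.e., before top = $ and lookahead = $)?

9

     Stack        Input          Action
  1  $ <S>        p w s u w w $  expand <S> -> p <B>
  2  $ <B> p      p w s u w w $  match p
  3  $ <B>        w s u w w $    expand <B> -> <D> w w
  4  $ w w <D>    w s u w w $    expand <D> -> w s u
  5  $ w w u s w  w s u w w $    match w
  6  $ w w u s    s u w w $      match s
  7  $ w w u      u w w $        match u
  8  $ w w        w w $          match w
  9  $ w          w $            match w
Accept reached after 9 steps.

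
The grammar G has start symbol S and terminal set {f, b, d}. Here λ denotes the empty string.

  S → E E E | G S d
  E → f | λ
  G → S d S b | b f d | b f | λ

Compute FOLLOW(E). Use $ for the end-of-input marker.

{$, b, d, f}

FIRST(E) = {λ, f}
FIRST(S) = {λ, b, d, f}  (via E E E, G S d)
FIRST(G) = {λ, b, d, f}  (via S d S b)
FOLLOW(S) includes $ since S is the start symbol.
FOLLOW(S): in S→G S d, S is followed by d with FIRST {d}; in G→S d S b (occurrence 1), S is followed by d S b with FIRST {d}; in G→S d S b (occurrence 2), S is followed by b with FIRST {b}. Thus FOLLOW(S) = {$, b, d}.
FOLLOW(E): in S→E E E (occurrence 1), E is followed by E E with FIRST {λ, f}; in S→E E E (occurrence 1), the suffix after E is nullable, so FOLLOW(E) ⊇ FOLLOW(S) = {$, b, d}; in S→E E E (occurrence 2), E is followed by E with FIRST {λ, f}; in S→E E E (occurrence 2), the suffix after E is nullable, so FOLLOW(E) ⊇ FOLLOW(S) = {$, b, d}; in S→E E E (occurrence 3), the suffix after E is empty, so FOLLOW(E) ⊇ FOLLOW(S) = {$, b, d}. Thus FOLLOW(E) = {$, b, d, f}.
FOLLOW(G): in S→G S d, G is followed by S d with FIRST {b, d, f}. Thus FOLLOW(G) = {b, d, f}.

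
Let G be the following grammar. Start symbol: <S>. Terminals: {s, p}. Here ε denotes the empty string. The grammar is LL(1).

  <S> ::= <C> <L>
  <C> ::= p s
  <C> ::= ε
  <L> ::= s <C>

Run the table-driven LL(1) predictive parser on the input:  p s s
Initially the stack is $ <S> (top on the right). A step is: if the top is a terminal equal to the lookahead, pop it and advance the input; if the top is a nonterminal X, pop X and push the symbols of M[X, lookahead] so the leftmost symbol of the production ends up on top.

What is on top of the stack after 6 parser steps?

<C>

     Stack      Input    Action
  1  $ <S>      p s s $  expand <S> ::= <C> <L>
  2  $ <L> <C>  p s s $  expand <C> ::= p s
  3  $ <L> s p  p s s $  match p
  4  $ <L> s    s s $    match s
  5  $ <L>      s $      expand <L> ::= s <C>
  6  $ <C> s    s $      match s
Stack after step 6: $ <C> (top = <C>).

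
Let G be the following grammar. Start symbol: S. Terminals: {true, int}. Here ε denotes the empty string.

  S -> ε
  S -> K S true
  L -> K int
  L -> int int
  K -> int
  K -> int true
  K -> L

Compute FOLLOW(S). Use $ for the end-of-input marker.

{$, true}

FIRST(S) = {ε, int}  (via K S true)
FIRST(L) = {int}  (via K int)
FIRST(K) = {int}  (via L)
FOLLOW(S) includes $ since S is the start symbol.
FOLLOW(S): in S->K S true, S is followed by true with FIRST {true}. Thus FOLLOW(S) = {$, true}.
FOLLOW(K): in S->K S true, K is followed by S true with FIRST {int, true}; in L->K int, K is followed by int with FIRST {int}. Thus FOLLOW(K) = {int, true}.
FOLLOW(L): in K->L, the suffix after L is empty, so FOLLOW(L) ⊇ FOLLOW(K) = {int, true}. Thus FOLLOW(L) = {int, true}.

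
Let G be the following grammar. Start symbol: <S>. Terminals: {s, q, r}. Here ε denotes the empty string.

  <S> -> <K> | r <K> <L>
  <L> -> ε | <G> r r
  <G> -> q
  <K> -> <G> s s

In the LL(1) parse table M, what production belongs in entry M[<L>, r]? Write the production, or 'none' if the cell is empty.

none

FIRST(<G>) = {q}
FIRST(<L>) = {ε, q}  (via <G> r r)
FIRST(<K>) = {q}  (via <G> s s)
FIRST(<S>) = {q, r}  (via <K>)
FOLLOW(<S>) includes $ since <S> is the start symbol.
FOLLOW(<S>): <S> appears on no right-hand side. Thus FOLLOW(<S>) = {$}.
FOLLOW(<L>): in <S>->r <K> <L>, the suffix after <L> is empty, so FOLLOW(<L>) ⊇ FOLLOW(<S>) = {$}. Thus FOLLOW(<L>) = {$}.
For <L> -> ε: FIRST(ε) = {ε}, so it goes in M[<L>, t] for t ∈ {}; since ε ∈ FIRST, also for every t ∈ FOLLOW(<L>) = {$}.
For <L> -> <G> r r: FIRST(<G> r r) = {q}, so it goes in M[<L>, t] for t ∈ {q}.
None of these place a production in M[<L>, r].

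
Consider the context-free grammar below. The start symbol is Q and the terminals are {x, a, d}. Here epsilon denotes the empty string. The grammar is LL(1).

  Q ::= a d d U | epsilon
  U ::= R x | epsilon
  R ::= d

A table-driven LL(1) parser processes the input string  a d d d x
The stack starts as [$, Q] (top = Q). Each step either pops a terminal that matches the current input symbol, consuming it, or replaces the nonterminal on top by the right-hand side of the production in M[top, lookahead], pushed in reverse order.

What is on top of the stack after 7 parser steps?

x

     Stack      Input        Action
  1  $ Q        a d d d x $  expand Q ::= a d d U
  2  $ U d d a  a d d d x $  match a
  3  $ U d d    d d d x $    match d
  4  $ U d      d d x $      match d
  5  $ U        d x $        expand U ::= R x
  6  $ x R      d x $        expand R ::= d
  7  $ x d      d x $        match d
Stack after step 7: $ x (top = x).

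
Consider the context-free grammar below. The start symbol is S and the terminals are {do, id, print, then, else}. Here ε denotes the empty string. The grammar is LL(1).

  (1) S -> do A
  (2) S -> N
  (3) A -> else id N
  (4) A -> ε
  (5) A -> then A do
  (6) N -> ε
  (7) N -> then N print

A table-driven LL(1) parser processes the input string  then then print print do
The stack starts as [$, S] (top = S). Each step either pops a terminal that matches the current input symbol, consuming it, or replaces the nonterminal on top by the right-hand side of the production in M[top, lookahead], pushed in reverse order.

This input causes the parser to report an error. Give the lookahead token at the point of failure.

step 1: stack=$ S  input=then then print print do $  — expand S -> N
step 2: stack=$ N  input=then then print print do $  — expand N -> then N print
step 3: stack=$ print N then  input=then then print print do $  — match then
step 4: stack=$ print N  input=then print print do $  — expand N -> then N print
step 5: stack=$ print print N then  input=then print print do $  — match then
step 6: stack=$ print print N  input=print print do $  — expand N -> ε
step 7: stack=$ print print  input=print print do $  — match print
step 8: stack=$ print  input=print do $  — match print
step 9: stack=$  input=do $  — error: stack empty but input remains

do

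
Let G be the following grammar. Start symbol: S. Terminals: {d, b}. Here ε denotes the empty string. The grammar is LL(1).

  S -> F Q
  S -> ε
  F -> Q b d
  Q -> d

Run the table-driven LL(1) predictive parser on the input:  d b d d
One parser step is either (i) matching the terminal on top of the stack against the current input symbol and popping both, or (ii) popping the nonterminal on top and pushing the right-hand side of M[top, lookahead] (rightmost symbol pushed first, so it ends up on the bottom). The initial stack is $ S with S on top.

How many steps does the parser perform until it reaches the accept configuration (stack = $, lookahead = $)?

8

     Stack      Input      Action
  1  $ S        d b d d $  expand S -> F Q
  2  $ Q F      d b d d $  expand F -> Q b d
  3  $ Q d b Q  d b d d $  expand Q -> d
  4  $ Q d b d  d b d d $  match d
  5  $ Q d b    b d d $    match b
  6  $ Q d      d d $      match d
  7  $ Q        d $        expand Q -> d
  8  $ d        d $        match d
Accept reached after 8 steps.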